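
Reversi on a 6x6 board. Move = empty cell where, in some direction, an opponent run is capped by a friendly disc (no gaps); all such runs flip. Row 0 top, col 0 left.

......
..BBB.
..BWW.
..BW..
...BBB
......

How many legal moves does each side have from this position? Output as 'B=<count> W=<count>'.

Answer: B=3 W=11

Derivation:
-- B to move --
(1,5): no bracket -> illegal
(2,5): flips 2 -> legal
(3,4): flips 3 -> legal
(3,5): flips 1 -> legal
(4,2): no bracket -> illegal
B mobility = 3
-- W to move --
(0,1): flips 1 -> legal
(0,2): flips 1 -> legal
(0,3): flips 1 -> legal
(0,4): flips 1 -> legal
(0,5): flips 1 -> legal
(1,1): flips 1 -> legal
(1,5): no bracket -> illegal
(2,1): flips 1 -> legal
(2,5): no bracket -> illegal
(3,1): flips 1 -> legal
(3,4): no bracket -> illegal
(3,5): no bracket -> illegal
(4,1): flips 1 -> legal
(4,2): no bracket -> illegal
(5,2): no bracket -> illegal
(5,3): flips 1 -> legal
(5,4): no bracket -> illegal
(5,5): flips 1 -> legal
W mobility = 11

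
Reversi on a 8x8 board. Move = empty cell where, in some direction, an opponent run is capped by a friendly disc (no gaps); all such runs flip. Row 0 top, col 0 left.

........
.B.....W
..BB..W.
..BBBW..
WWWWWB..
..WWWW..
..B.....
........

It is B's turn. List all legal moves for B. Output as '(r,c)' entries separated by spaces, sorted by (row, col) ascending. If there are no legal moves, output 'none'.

(0,6): no bracket -> illegal
(0,7): no bracket -> illegal
(1,5): no bracket -> illegal
(1,6): no bracket -> illegal
(2,4): no bracket -> illegal
(2,5): flips 1 -> legal
(2,7): no bracket -> illegal
(3,0): no bracket -> illegal
(3,1): no bracket -> illegal
(3,6): flips 1 -> legal
(3,7): no bracket -> illegal
(4,6): no bracket -> illegal
(5,0): flips 1 -> legal
(5,1): flips 1 -> legal
(5,6): no bracket -> illegal
(6,1): flips 2 -> legal
(6,3): flips 3 -> legal
(6,4): flips 2 -> legal
(6,5): flips 3 -> legal
(6,6): flips 2 -> legal

Answer: (2,5) (3,6) (5,0) (5,1) (6,1) (6,3) (6,4) (6,5) (6,6)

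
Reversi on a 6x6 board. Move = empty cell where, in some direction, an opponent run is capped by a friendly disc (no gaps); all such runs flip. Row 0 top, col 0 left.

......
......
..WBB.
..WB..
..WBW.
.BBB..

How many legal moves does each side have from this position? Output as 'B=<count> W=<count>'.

Answer: B=8 W=5

Derivation:
-- B to move --
(1,1): flips 1 -> legal
(1,2): flips 3 -> legal
(1,3): no bracket -> illegal
(2,1): flips 2 -> legal
(3,1): flips 2 -> legal
(3,4): no bracket -> illegal
(3,5): flips 1 -> legal
(4,1): flips 2 -> legal
(4,5): flips 1 -> legal
(5,4): no bracket -> illegal
(5,5): flips 1 -> legal
B mobility = 8
-- W to move --
(1,2): no bracket -> illegal
(1,3): no bracket -> illegal
(1,4): flips 1 -> legal
(1,5): flips 2 -> legal
(2,5): flips 2 -> legal
(3,4): flips 1 -> legal
(3,5): no bracket -> illegal
(4,0): no bracket -> illegal
(4,1): no bracket -> illegal
(5,0): no bracket -> illegal
(5,4): flips 1 -> legal
W mobility = 5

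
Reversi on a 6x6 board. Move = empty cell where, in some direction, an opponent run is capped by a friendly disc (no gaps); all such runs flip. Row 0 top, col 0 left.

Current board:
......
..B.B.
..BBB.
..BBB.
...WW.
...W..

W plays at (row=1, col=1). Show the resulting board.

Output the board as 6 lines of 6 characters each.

Place W at (1,1); scan 8 dirs for brackets.
Dir NW: first cell '.' (not opp) -> no flip
Dir N: first cell '.' (not opp) -> no flip
Dir NE: first cell '.' (not opp) -> no flip
Dir W: first cell '.' (not opp) -> no flip
Dir E: opp run (1,2), next='.' -> no flip
Dir SW: first cell '.' (not opp) -> no flip
Dir S: first cell '.' (not opp) -> no flip
Dir SE: opp run (2,2) (3,3) capped by W -> flip
All flips: (2,2) (3,3)

Answer: ......
.WB.B.
..WBB.
..BWB.
...WW.
...W..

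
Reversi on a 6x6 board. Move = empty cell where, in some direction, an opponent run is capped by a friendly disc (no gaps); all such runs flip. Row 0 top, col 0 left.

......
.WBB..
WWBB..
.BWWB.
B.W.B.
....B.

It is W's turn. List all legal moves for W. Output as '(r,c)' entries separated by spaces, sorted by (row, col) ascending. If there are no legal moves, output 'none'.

(0,1): no bracket -> illegal
(0,2): flips 2 -> legal
(0,3): flips 3 -> legal
(0,4): no bracket -> illegal
(1,4): flips 3 -> legal
(2,4): flips 2 -> legal
(2,5): no bracket -> illegal
(3,0): flips 1 -> legal
(3,5): flips 1 -> legal
(4,1): flips 1 -> legal
(4,3): no bracket -> illegal
(4,5): no bracket -> illegal
(5,0): no bracket -> illegal
(5,1): no bracket -> illegal
(5,3): no bracket -> illegal
(5,5): flips 1 -> legal

Answer: (0,2) (0,3) (1,4) (2,4) (3,0) (3,5) (4,1) (5,5)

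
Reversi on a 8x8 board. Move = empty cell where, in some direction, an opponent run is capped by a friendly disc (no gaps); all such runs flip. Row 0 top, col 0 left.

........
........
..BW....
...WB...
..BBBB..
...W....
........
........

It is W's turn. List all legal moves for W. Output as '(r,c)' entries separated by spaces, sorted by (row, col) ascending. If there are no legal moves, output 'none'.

Answer: (1,1) (2,1) (3,1) (3,5) (5,1) (5,5) (5,6)

Derivation:
(1,1): flips 1 -> legal
(1,2): no bracket -> illegal
(1,3): no bracket -> illegal
(2,1): flips 1 -> legal
(2,4): no bracket -> illegal
(2,5): no bracket -> illegal
(3,1): flips 1 -> legal
(3,2): no bracket -> illegal
(3,5): flips 2 -> legal
(3,6): no bracket -> illegal
(4,1): no bracket -> illegal
(4,6): no bracket -> illegal
(5,1): flips 1 -> legal
(5,2): no bracket -> illegal
(5,4): no bracket -> illegal
(5,5): flips 1 -> legal
(5,6): flips 2 -> legal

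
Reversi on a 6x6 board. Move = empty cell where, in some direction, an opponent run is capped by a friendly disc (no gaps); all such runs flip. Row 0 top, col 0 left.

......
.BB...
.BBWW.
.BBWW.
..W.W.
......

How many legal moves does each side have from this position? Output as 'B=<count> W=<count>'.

-- B to move --
(1,3): no bracket -> illegal
(1,4): flips 1 -> legal
(1,5): no bracket -> illegal
(2,5): flips 2 -> legal
(3,5): flips 2 -> legal
(4,1): no bracket -> illegal
(4,3): no bracket -> illegal
(4,5): flips 2 -> legal
(5,1): no bracket -> illegal
(5,2): flips 1 -> legal
(5,3): flips 1 -> legal
(5,4): no bracket -> illegal
(5,5): flips 2 -> legal
B mobility = 7
-- W to move --
(0,0): flips 2 -> legal
(0,1): flips 1 -> legal
(0,2): flips 3 -> legal
(0,3): no bracket -> illegal
(1,0): no bracket -> illegal
(1,3): no bracket -> illegal
(2,0): flips 3 -> legal
(3,0): flips 2 -> legal
(4,0): no bracket -> illegal
(4,1): flips 1 -> legal
(4,3): no bracket -> illegal
W mobility = 6

Answer: B=7 W=6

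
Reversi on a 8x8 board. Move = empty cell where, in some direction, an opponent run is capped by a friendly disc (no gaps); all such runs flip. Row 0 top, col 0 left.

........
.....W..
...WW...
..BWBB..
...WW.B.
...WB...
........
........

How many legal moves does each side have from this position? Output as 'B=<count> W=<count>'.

-- B to move --
(0,4): no bracket -> illegal
(0,5): no bracket -> illegal
(0,6): no bracket -> illegal
(1,2): flips 1 -> legal
(1,3): flips 1 -> legal
(1,4): flips 2 -> legal
(1,6): no bracket -> illegal
(2,2): no bracket -> illegal
(2,5): no bracket -> illegal
(2,6): no bracket -> illegal
(4,2): no bracket -> illegal
(4,5): no bracket -> illegal
(5,2): flips 2 -> legal
(5,5): no bracket -> illegal
(6,2): flips 2 -> legal
(6,3): no bracket -> illegal
(6,4): no bracket -> illegal
B mobility = 5
-- W to move --
(2,1): flips 1 -> legal
(2,2): no bracket -> illegal
(2,5): flips 1 -> legal
(2,6): flips 1 -> legal
(3,1): flips 1 -> legal
(3,6): flips 2 -> legal
(3,7): no bracket -> illegal
(4,1): flips 1 -> legal
(4,2): no bracket -> illegal
(4,5): flips 1 -> legal
(4,7): no bracket -> illegal
(5,5): flips 1 -> legal
(5,6): no bracket -> illegal
(5,7): flips 2 -> legal
(6,3): no bracket -> illegal
(6,4): flips 1 -> legal
(6,5): flips 1 -> legal
W mobility = 11

Answer: B=5 W=11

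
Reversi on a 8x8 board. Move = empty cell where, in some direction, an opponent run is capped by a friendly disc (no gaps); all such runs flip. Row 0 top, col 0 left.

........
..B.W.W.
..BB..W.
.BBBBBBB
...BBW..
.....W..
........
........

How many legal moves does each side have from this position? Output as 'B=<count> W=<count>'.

-- B to move --
(0,3): no bracket -> illegal
(0,4): no bracket -> illegal
(0,5): flips 1 -> legal
(0,6): flips 2 -> legal
(0,7): no bracket -> illegal
(1,3): no bracket -> illegal
(1,5): flips 1 -> legal
(1,7): flips 1 -> legal
(2,4): no bracket -> illegal
(2,5): no bracket -> illegal
(2,7): no bracket -> illegal
(4,6): flips 1 -> legal
(5,4): flips 1 -> legal
(5,6): flips 1 -> legal
(6,4): no bracket -> illegal
(6,5): flips 2 -> legal
(6,6): flips 1 -> legal
B mobility = 9
-- W to move --
(0,1): flips 3 -> legal
(0,2): no bracket -> illegal
(0,3): no bracket -> illegal
(1,1): flips 3 -> legal
(1,3): no bracket -> illegal
(2,0): no bracket -> illegal
(2,1): no bracket -> illegal
(2,4): no bracket -> illegal
(2,5): flips 1 -> legal
(2,7): flips 1 -> legal
(3,0): no bracket -> illegal
(4,0): no bracket -> illegal
(4,1): flips 2 -> legal
(4,2): flips 2 -> legal
(4,6): flips 1 -> legal
(4,7): no bracket -> illegal
(5,2): no bracket -> illegal
(5,3): flips 2 -> legal
(5,4): no bracket -> illegal
W mobility = 8

Answer: B=9 W=8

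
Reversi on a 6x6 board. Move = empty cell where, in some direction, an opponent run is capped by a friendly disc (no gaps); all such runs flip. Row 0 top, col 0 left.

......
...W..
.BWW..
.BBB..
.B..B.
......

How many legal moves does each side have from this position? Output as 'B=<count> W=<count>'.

Answer: B=6 W=6

Derivation:
-- B to move --
(0,2): no bracket -> illegal
(0,3): flips 2 -> legal
(0,4): flips 2 -> legal
(1,1): flips 1 -> legal
(1,2): flips 1 -> legal
(1,4): flips 1 -> legal
(2,4): flips 2 -> legal
(3,4): no bracket -> illegal
B mobility = 6
-- W to move --
(1,0): no bracket -> illegal
(1,1): no bracket -> illegal
(1,2): no bracket -> illegal
(2,0): flips 1 -> legal
(2,4): no bracket -> illegal
(3,0): no bracket -> illegal
(3,4): no bracket -> illegal
(3,5): no bracket -> illegal
(4,0): flips 1 -> legal
(4,2): flips 1 -> legal
(4,3): flips 1 -> legal
(4,5): no bracket -> illegal
(5,0): flips 2 -> legal
(5,1): no bracket -> illegal
(5,2): no bracket -> illegal
(5,3): no bracket -> illegal
(5,4): no bracket -> illegal
(5,5): flips 2 -> legal
W mobility = 6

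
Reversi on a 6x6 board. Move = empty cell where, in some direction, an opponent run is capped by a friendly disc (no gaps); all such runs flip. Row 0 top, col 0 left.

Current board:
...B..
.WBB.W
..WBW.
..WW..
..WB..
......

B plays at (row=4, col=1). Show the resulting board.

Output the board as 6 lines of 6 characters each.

Answer: ...B..
.WBB.W
..WBW.
..BW..
.BBB..
......

Derivation:
Place B at (4,1); scan 8 dirs for brackets.
Dir NW: first cell '.' (not opp) -> no flip
Dir N: first cell '.' (not opp) -> no flip
Dir NE: opp run (3,2) capped by B -> flip
Dir W: first cell '.' (not opp) -> no flip
Dir E: opp run (4,2) capped by B -> flip
Dir SW: first cell '.' (not opp) -> no flip
Dir S: first cell '.' (not opp) -> no flip
Dir SE: first cell '.' (not opp) -> no flip
All flips: (3,2) (4,2)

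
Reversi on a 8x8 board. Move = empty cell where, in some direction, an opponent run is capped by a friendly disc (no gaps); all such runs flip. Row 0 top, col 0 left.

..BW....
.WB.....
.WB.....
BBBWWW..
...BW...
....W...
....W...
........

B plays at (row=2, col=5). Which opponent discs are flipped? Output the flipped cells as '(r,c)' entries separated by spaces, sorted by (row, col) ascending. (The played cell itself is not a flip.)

Answer: (3,4)

Derivation:
Dir NW: first cell '.' (not opp) -> no flip
Dir N: first cell '.' (not opp) -> no flip
Dir NE: first cell '.' (not opp) -> no flip
Dir W: first cell '.' (not opp) -> no flip
Dir E: first cell '.' (not opp) -> no flip
Dir SW: opp run (3,4) capped by B -> flip
Dir S: opp run (3,5), next='.' -> no flip
Dir SE: first cell '.' (not opp) -> no flip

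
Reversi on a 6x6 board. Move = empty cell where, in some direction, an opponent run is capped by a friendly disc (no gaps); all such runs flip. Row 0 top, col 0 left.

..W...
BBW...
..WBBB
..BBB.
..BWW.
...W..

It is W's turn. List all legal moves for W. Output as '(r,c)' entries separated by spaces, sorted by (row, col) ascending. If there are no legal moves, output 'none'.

(0,0): flips 1 -> legal
(0,1): no bracket -> illegal
(1,3): flips 2 -> legal
(1,4): flips 2 -> legal
(1,5): no bracket -> illegal
(2,0): flips 1 -> legal
(2,1): flips 1 -> legal
(3,1): flips 1 -> legal
(3,5): no bracket -> illegal
(4,1): flips 1 -> legal
(4,5): flips 2 -> legal
(5,1): no bracket -> illegal
(5,2): flips 2 -> legal

Answer: (0,0) (1,3) (1,4) (2,0) (2,1) (3,1) (4,1) (4,5) (5,2)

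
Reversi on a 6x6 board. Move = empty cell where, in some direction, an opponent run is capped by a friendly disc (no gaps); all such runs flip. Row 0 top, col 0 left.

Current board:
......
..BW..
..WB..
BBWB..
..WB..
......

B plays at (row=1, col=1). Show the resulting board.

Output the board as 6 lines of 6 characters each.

Answer: ......
.BBW..
..BB..
BBWB..
..WB..
......

Derivation:
Place B at (1,1); scan 8 dirs for brackets.
Dir NW: first cell '.' (not opp) -> no flip
Dir N: first cell '.' (not opp) -> no flip
Dir NE: first cell '.' (not opp) -> no flip
Dir W: first cell '.' (not opp) -> no flip
Dir E: first cell 'B' (not opp) -> no flip
Dir SW: first cell '.' (not opp) -> no flip
Dir S: first cell '.' (not opp) -> no flip
Dir SE: opp run (2,2) capped by B -> flip
All flips: (2,2)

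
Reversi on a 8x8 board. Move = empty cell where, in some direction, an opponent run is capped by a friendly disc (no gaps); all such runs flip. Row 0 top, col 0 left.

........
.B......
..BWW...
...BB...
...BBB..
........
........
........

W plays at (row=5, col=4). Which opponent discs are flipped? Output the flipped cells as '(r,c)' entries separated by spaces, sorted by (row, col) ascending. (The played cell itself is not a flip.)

Answer: (3,4) (4,4)

Derivation:
Dir NW: opp run (4,3), next='.' -> no flip
Dir N: opp run (4,4) (3,4) capped by W -> flip
Dir NE: opp run (4,5), next='.' -> no flip
Dir W: first cell '.' (not opp) -> no flip
Dir E: first cell '.' (not opp) -> no flip
Dir SW: first cell '.' (not opp) -> no flip
Dir S: first cell '.' (not opp) -> no flip
Dir SE: first cell '.' (not opp) -> no flip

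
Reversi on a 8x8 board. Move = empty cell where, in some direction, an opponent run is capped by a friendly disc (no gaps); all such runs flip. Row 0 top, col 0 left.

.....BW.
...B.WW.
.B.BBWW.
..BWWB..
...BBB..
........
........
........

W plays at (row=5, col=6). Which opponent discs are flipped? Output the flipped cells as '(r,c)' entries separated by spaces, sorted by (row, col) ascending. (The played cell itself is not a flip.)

Dir NW: opp run (4,5) capped by W -> flip
Dir N: first cell '.' (not opp) -> no flip
Dir NE: first cell '.' (not opp) -> no flip
Dir W: first cell '.' (not opp) -> no flip
Dir E: first cell '.' (not opp) -> no flip
Dir SW: first cell '.' (not opp) -> no flip
Dir S: first cell '.' (not opp) -> no flip
Dir SE: first cell '.' (not opp) -> no flip

Answer: (4,5)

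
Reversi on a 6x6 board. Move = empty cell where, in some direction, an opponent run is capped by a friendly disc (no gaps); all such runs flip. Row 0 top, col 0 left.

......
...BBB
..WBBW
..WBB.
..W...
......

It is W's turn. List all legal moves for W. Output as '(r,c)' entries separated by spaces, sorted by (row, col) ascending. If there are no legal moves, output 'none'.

Answer: (0,3) (0,4) (0,5) (3,5) (4,3) (4,4)

Derivation:
(0,2): no bracket -> illegal
(0,3): flips 1 -> legal
(0,4): flips 1 -> legal
(0,5): flips 3 -> legal
(1,2): no bracket -> illegal
(3,5): flips 2 -> legal
(4,3): flips 1 -> legal
(4,4): flips 1 -> legal
(4,5): no bracket -> illegal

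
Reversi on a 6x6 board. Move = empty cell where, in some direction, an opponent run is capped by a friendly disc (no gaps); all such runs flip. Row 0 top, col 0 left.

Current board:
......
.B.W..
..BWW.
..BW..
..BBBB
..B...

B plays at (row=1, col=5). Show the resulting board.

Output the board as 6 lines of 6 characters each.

Place B at (1,5); scan 8 dirs for brackets.
Dir NW: first cell '.' (not opp) -> no flip
Dir N: first cell '.' (not opp) -> no flip
Dir NE: edge -> no flip
Dir W: first cell '.' (not opp) -> no flip
Dir E: edge -> no flip
Dir SW: opp run (2,4) (3,3) capped by B -> flip
Dir S: first cell '.' (not opp) -> no flip
Dir SE: edge -> no flip
All flips: (2,4) (3,3)

Answer: ......
.B.W.B
..BWB.
..BB..
..BBBB
..B...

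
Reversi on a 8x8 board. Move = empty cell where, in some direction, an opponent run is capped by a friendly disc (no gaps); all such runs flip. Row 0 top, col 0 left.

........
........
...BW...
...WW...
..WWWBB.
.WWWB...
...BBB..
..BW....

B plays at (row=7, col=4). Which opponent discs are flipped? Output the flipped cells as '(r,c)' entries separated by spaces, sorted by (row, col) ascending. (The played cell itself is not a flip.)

Answer: (7,3)

Derivation:
Dir NW: first cell 'B' (not opp) -> no flip
Dir N: first cell 'B' (not opp) -> no flip
Dir NE: first cell 'B' (not opp) -> no flip
Dir W: opp run (7,3) capped by B -> flip
Dir E: first cell '.' (not opp) -> no flip
Dir SW: edge -> no flip
Dir S: edge -> no flip
Dir SE: edge -> no flip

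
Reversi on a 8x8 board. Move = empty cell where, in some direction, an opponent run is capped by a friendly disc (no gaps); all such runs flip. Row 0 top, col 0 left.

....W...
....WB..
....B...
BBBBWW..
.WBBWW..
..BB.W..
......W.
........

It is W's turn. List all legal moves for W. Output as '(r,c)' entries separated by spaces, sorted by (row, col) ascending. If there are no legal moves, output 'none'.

Answer: (1,3) (1,6) (2,1) (2,2) (2,3) (2,6) (6,1) (6,2) (6,3)

Derivation:
(0,5): no bracket -> illegal
(0,6): no bracket -> illegal
(1,3): flips 1 -> legal
(1,6): flips 1 -> legal
(2,0): no bracket -> illegal
(2,1): flips 1 -> legal
(2,2): flips 1 -> legal
(2,3): flips 1 -> legal
(2,5): no bracket -> illegal
(2,6): flips 1 -> legal
(4,0): no bracket -> illegal
(5,1): no bracket -> illegal
(5,4): no bracket -> illegal
(6,1): flips 2 -> legal
(6,2): flips 1 -> legal
(6,3): flips 1 -> legal
(6,4): no bracket -> illegal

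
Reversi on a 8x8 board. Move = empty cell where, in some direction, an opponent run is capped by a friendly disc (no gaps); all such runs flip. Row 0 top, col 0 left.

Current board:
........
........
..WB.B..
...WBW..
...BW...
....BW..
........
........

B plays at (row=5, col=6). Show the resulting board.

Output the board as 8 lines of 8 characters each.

Place B at (5,6); scan 8 dirs for brackets.
Dir NW: first cell '.' (not opp) -> no flip
Dir N: first cell '.' (not opp) -> no flip
Dir NE: first cell '.' (not opp) -> no flip
Dir W: opp run (5,5) capped by B -> flip
Dir E: first cell '.' (not opp) -> no flip
Dir SW: first cell '.' (not opp) -> no flip
Dir S: first cell '.' (not opp) -> no flip
Dir SE: first cell '.' (not opp) -> no flip
All flips: (5,5)

Answer: ........
........
..WB.B..
...WBW..
...BW...
....BBB.
........
........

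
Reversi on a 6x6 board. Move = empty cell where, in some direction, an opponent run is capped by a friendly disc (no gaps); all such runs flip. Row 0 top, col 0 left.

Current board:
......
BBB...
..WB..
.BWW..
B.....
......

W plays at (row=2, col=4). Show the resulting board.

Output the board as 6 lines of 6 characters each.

Place W at (2,4); scan 8 dirs for brackets.
Dir NW: first cell '.' (not opp) -> no flip
Dir N: first cell '.' (not opp) -> no flip
Dir NE: first cell '.' (not opp) -> no flip
Dir W: opp run (2,3) capped by W -> flip
Dir E: first cell '.' (not opp) -> no flip
Dir SW: first cell 'W' (not opp) -> no flip
Dir S: first cell '.' (not opp) -> no flip
Dir SE: first cell '.' (not opp) -> no flip
All flips: (2,3)

Answer: ......
BBB...
..WWW.
.BWW..
B.....
......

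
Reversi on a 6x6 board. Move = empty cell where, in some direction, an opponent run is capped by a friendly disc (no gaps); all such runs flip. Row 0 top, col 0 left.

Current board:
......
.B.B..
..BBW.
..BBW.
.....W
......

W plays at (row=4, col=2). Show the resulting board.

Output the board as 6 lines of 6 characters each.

Place W at (4,2); scan 8 dirs for brackets.
Dir NW: first cell '.' (not opp) -> no flip
Dir N: opp run (3,2) (2,2), next='.' -> no flip
Dir NE: opp run (3,3) capped by W -> flip
Dir W: first cell '.' (not opp) -> no flip
Dir E: first cell '.' (not opp) -> no flip
Dir SW: first cell '.' (not opp) -> no flip
Dir S: first cell '.' (not opp) -> no flip
Dir SE: first cell '.' (not opp) -> no flip
All flips: (3,3)

Answer: ......
.B.B..
..BBW.
..BWW.
..W..W
......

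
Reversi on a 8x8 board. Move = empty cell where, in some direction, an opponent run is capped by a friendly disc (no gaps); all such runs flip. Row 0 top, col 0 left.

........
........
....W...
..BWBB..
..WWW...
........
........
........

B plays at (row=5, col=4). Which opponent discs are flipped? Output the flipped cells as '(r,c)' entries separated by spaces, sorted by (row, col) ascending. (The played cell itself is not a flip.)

Answer: (4,3) (4,4)

Derivation:
Dir NW: opp run (4,3) capped by B -> flip
Dir N: opp run (4,4) capped by B -> flip
Dir NE: first cell '.' (not opp) -> no flip
Dir W: first cell '.' (not opp) -> no flip
Dir E: first cell '.' (not opp) -> no flip
Dir SW: first cell '.' (not opp) -> no flip
Dir S: first cell '.' (not opp) -> no flip
Dir SE: first cell '.' (not opp) -> no flip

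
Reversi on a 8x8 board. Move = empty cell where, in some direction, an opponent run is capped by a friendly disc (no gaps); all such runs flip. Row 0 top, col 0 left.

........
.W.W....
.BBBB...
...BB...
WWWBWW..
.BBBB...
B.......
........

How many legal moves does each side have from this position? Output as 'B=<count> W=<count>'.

-- B to move --
(0,0): flips 1 -> legal
(0,1): flips 1 -> legal
(0,2): flips 1 -> legal
(0,3): flips 1 -> legal
(0,4): flips 1 -> legal
(1,0): no bracket -> illegal
(1,2): no bracket -> illegal
(1,4): no bracket -> illegal
(2,0): no bracket -> illegal
(3,0): flips 1 -> legal
(3,1): flips 2 -> legal
(3,2): flips 1 -> legal
(3,5): flips 1 -> legal
(3,6): flips 1 -> legal
(4,6): flips 2 -> legal
(5,0): no bracket -> illegal
(5,5): flips 1 -> legal
(5,6): flips 1 -> legal
B mobility = 13
-- W to move --
(1,0): no bracket -> illegal
(1,2): flips 2 -> legal
(1,4): flips 2 -> legal
(1,5): flips 2 -> legal
(2,0): no bracket -> illegal
(2,5): no bracket -> illegal
(3,0): no bracket -> illegal
(3,1): flips 2 -> legal
(3,2): no bracket -> illegal
(3,5): flips 1 -> legal
(5,0): no bracket -> illegal
(5,5): no bracket -> illegal
(6,1): flips 1 -> legal
(6,2): flips 3 -> legal
(6,3): flips 6 -> legal
(6,4): flips 2 -> legal
(6,5): no bracket -> illegal
(7,0): no bracket -> illegal
(7,1): no bracket -> illegal
W mobility = 9

Answer: B=13 W=9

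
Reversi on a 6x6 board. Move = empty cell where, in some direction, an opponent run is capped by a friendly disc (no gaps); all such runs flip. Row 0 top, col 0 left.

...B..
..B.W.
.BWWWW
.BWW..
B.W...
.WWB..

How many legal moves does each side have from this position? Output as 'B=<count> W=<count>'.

Answer: B=4 W=6

Derivation:
-- B to move --
(0,4): no bracket -> illegal
(0,5): no bracket -> illegal
(1,1): no bracket -> illegal
(1,3): flips 1 -> legal
(1,5): no bracket -> illegal
(3,4): flips 3 -> legal
(3,5): no bracket -> illegal
(4,1): no bracket -> illegal
(4,3): flips 1 -> legal
(4,4): no bracket -> illegal
(5,0): flips 2 -> legal
B mobility = 4
-- W to move --
(0,1): flips 1 -> legal
(0,2): flips 1 -> legal
(0,4): no bracket -> illegal
(1,0): flips 1 -> legal
(1,1): no bracket -> illegal
(1,3): no bracket -> illegal
(2,0): flips 2 -> legal
(3,0): flips 1 -> legal
(4,1): no bracket -> illegal
(4,3): no bracket -> illegal
(4,4): no bracket -> illegal
(5,0): no bracket -> illegal
(5,4): flips 1 -> legal
W mobility = 6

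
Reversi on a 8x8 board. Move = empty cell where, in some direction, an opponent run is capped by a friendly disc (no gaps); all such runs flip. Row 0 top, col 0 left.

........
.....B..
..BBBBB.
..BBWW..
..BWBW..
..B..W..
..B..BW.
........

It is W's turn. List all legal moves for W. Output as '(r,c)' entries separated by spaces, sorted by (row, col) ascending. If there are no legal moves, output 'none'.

Answer: (0,5) (1,1) (1,2) (1,3) (1,4) (1,6) (1,7) (2,1) (3,1) (4,1) (5,3) (5,4) (6,1) (6,4) (7,5)

Derivation:
(0,4): no bracket -> illegal
(0,5): flips 2 -> legal
(0,6): no bracket -> illegal
(1,1): flips 3 -> legal
(1,2): flips 1 -> legal
(1,3): flips 3 -> legal
(1,4): flips 1 -> legal
(1,6): flips 1 -> legal
(1,7): flips 1 -> legal
(2,1): flips 1 -> legal
(2,7): no bracket -> illegal
(3,1): flips 2 -> legal
(3,6): no bracket -> illegal
(3,7): no bracket -> illegal
(4,1): flips 1 -> legal
(5,1): no bracket -> illegal
(5,3): flips 1 -> legal
(5,4): flips 1 -> legal
(5,6): no bracket -> illegal
(6,1): flips 1 -> legal
(6,3): no bracket -> illegal
(6,4): flips 1 -> legal
(7,1): no bracket -> illegal
(7,2): no bracket -> illegal
(7,3): no bracket -> illegal
(7,4): no bracket -> illegal
(7,5): flips 1 -> legal
(7,6): no bracket -> illegal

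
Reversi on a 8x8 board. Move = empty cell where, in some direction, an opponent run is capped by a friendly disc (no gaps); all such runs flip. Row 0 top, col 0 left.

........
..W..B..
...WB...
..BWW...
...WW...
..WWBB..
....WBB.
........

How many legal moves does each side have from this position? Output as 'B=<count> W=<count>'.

-- B to move --
(0,1): no bracket -> illegal
(0,2): no bracket -> illegal
(0,3): no bracket -> illegal
(1,1): no bracket -> illegal
(1,3): no bracket -> illegal
(1,4): flips 1 -> legal
(2,1): no bracket -> illegal
(2,2): flips 3 -> legal
(2,5): no bracket -> illegal
(3,5): flips 2 -> legal
(4,1): no bracket -> illegal
(4,2): flips 1 -> legal
(4,5): no bracket -> illegal
(5,1): flips 2 -> legal
(6,1): no bracket -> illegal
(6,2): no bracket -> illegal
(6,3): flips 1 -> legal
(7,3): flips 1 -> legal
(7,4): flips 1 -> legal
(7,5): no bracket -> illegal
B mobility = 8
-- W to move --
(0,4): no bracket -> illegal
(0,5): no bracket -> illegal
(0,6): flips 2 -> legal
(1,3): no bracket -> illegal
(1,4): flips 1 -> legal
(1,6): no bracket -> illegal
(2,1): flips 1 -> legal
(2,2): no bracket -> illegal
(2,5): flips 1 -> legal
(2,6): no bracket -> illegal
(3,1): flips 1 -> legal
(3,5): no bracket -> illegal
(4,1): flips 1 -> legal
(4,2): no bracket -> illegal
(4,5): no bracket -> illegal
(4,6): flips 1 -> legal
(5,6): flips 2 -> legal
(5,7): no bracket -> illegal
(6,3): no bracket -> illegal
(6,7): flips 2 -> legal
(7,4): no bracket -> illegal
(7,5): no bracket -> illegal
(7,6): flips 2 -> legal
(7,7): flips 2 -> legal
W mobility = 11

Answer: B=8 W=11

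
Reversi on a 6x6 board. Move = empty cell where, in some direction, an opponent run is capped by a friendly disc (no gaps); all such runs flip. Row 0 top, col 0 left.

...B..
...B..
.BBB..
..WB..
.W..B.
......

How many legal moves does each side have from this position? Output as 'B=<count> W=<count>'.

-- B to move --
(3,0): no bracket -> illegal
(3,1): flips 1 -> legal
(4,0): no bracket -> illegal
(4,2): flips 1 -> legal
(4,3): flips 1 -> legal
(5,0): flips 2 -> legal
(5,1): no bracket -> illegal
(5,2): no bracket -> illegal
B mobility = 4
-- W to move --
(0,2): no bracket -> illegal
(0,4): no bracket -> illegal
(1,0): flips 1 -> legal
(1,1): no bracket -> illegal
(1,2): flips 1 -> legal
(1,4): flips 1 -> legal
(2,0): no bracket -> illegal
(2,4): no bracket -> illegal
(3,0): no bracket -> illegal
(3,1): no bracket -> illegal
(3,4): flips 1 -> legal
(3,5): no bracket -> illegal
(4,2): no bracket -> illegal
(4,3): no bracket -> illegal
(4,5): no bracket -> illegal
(5,3): no bracket -> illegal
(5,4): no bracket -> illegal
(5,5): no bracket -> illegal
W mobility = 4

Answer: B=4 W=4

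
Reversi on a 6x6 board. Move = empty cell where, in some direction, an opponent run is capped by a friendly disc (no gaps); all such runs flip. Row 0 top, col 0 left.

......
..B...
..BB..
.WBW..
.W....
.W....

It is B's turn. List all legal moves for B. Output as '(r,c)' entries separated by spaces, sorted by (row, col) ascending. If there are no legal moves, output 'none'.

Answer: (3,0) (3,4) (4,0) (4,3) (4,4) (5,0)

Derivation:
(2,0): no bracket -> illegal
(2,1): no bracket -> illegal
(2,4): no bracket -> illegal
(3,0): flips 1 -> legal
(3,4): flips 1 -> legal
(4,0): flips 1 -> legal
(4,2): no bracket -> illegal
(4,3): flips 1 -> legal
(4,4): flips 1 -> legal
(5,0): flips 1 -> legal
(5,2): no bracket -> illegal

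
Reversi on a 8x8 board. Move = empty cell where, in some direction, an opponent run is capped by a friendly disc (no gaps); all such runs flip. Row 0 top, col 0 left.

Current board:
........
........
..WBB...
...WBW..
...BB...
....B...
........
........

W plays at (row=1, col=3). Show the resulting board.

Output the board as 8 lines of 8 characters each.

Place W at (1,3); scan 8 dirs for brackets.
Dir NW: first cell '.' (not opp) -> no flip
Dir N: first cell '.' (not opp) -> no flip
Dir NE: first cell '.' (not opp) -> no flip
Dir W: first cell '.' (not opp) -> no flip
Dir E: first cell '.' (not opp) -> no flip
Dir SW: first cell 'W' (not opp) -> no flip
Dir S: opp run (2,3) capped by W -> flip
Dir SE: opp run (2,4) capped by W -> flip
All flips: (2,3) (2,4)

Answer: ........
...W....
..WWW...
...WBW..
...BB...
....B...
........
........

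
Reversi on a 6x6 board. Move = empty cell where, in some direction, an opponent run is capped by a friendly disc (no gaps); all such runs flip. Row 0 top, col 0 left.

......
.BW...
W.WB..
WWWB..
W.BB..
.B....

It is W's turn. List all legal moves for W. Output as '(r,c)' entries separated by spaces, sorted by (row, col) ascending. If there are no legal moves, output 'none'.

Answer: (0,0) (0,2) (1,0) (1,4) (2,4) (3,4) (4,4) (5,2) (5,3) (5,4)

Derivation:
(0,0): flips 1 -> legal
(0,1): no bracket -> illegal
(0,2): flips 1 -> legal
(1,0): flips 1 -> legal
(1,3): no bracket -> illegal
(1,4): flips 1 -> legal
(2,1): no bracket -> illegal
(2,4): flips 1 -> legal
(3,4): flips 2 -> legal
(4,1): no bracket -> illegal
(4,4): flips 1 -> legal
(5,0): no bracket -> illegal
(5,2): flips 1 -> legal
(5,3): flips 1 -> legal
(5,4): flips 1 -> legal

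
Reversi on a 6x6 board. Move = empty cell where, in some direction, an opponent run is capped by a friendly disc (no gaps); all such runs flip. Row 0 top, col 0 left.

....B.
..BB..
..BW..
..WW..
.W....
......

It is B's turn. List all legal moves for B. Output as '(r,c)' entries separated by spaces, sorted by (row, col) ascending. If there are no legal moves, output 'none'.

(1,4): no bracket -> illegal
(2,1): no bracket -> illegal
(2,4): flips 1 -> legal
(3,0): no bracket -> illegal
(3,1): no bracket -> illegal
(3,4): flips 1 -> legal
(4,0): no bracket -> illegal
(4,2): flips 1 -> legal
(4,3): flips 2 -> legal
(4,4): flips 1 -> legal
(5,0): no bracket -> illegal
(5,1): no bracket -> illegal
(5,2): no bracket -> illegal

Answer: (2,4) (3,4) (4,2) (4,3) (4,4)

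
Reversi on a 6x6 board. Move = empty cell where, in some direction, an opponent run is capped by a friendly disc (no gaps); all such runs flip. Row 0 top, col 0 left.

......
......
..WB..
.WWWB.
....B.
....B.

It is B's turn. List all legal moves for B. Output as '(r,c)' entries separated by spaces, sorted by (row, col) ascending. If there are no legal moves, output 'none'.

Answer: (1,1) (2,1) (3,0) (4,1) (4,3)

Derivation:
(1,1): flips 2 -> legal
(1,2): no bracket -> illegal
(1,3): no bracket -> illegal
(2,0): no bracket -> illegal
(2,1): flips 1 -> legal
(2,4): no bracket -> illegal
(3,0): flips 3 -> legal
(4,0): no bracket -> illegal
(4,1): flips 1 -> legal
(4,2): no bracket -> illegal
(4,3): flips 1 -> legal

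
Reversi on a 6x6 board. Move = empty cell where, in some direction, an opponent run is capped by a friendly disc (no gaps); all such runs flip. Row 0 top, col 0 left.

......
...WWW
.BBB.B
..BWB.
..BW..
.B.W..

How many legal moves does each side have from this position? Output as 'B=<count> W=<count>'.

Answer: B=7 W=5

Derivation:
-- B to move --
(0,2): no bracket -> illegal
(0,3): flips 2 -> legal
(0,4): flips 1 -> legal
(0,5): flips 2 -> legal
(1,2): no bracket -> illegal
(2,4): flips 1 -> legal
(4,4): flips 2 -> legal
(5,2): flips 1 -> legal
(5,4): flips 1 -> legal
B mobility = 7
-- W to move --
(1,0): flips 2 -> legal
(1,1): flips 1 -> legal
(1,2): no bracket -> illegal
(2,0): no bracket -> illegal
(2,4): no bracket -> illegal
(3,0): no bracket -> illegal
(3,1): flips 3 -> legal
(3,5): flips 2 -> legal
(4,0): no bracket -> illegal
(4,1): flips 3 -> legal
(4,4): no bracket -> illegal
(4,5): no bracket -> illegal
(5,0): no bracket -> illegal
(5,2): no bracket -> illegal
W mobility = 5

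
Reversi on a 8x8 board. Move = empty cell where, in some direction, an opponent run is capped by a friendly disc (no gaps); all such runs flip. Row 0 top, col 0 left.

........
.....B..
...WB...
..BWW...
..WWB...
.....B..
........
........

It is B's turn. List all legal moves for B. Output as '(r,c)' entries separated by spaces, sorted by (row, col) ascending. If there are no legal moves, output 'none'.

(1,2): no bracket -> illegal
(1,3): no bracket -> illegal
(1,4): flips 1 -> legal
(2,2): flips 2 -> legal
(2,5): no bracket -> illegal
(3,1): no bracket -> illegal
(3,5): flips 2 -> legal
(4,1): flips 2 -> legal
(4,5): no bracket -> illegal
(5,1): flips 2 -> legal
(5,2): flips 1 -> legal
(5,3): no bracket -> illegal
(5,4): flips 1 -> legal

Answer: (1,4) (2,2) (3,5) (4,1) (5,1) (5,2) (5,4)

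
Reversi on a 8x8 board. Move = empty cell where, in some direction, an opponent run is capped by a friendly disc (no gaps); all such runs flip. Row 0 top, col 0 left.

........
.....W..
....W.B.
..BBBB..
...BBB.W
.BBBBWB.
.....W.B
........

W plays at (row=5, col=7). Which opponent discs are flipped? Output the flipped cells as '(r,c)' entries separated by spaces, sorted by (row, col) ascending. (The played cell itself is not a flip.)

Dir NW: first cell '.' (not opp) -> no flip
Dir N: first cell 'W' (not opp) -> no flip
Dir NE: edge -> no flip
Dir W: opp run (5,6) capped by W -> flip
Dir E: edge -> no flip
Dir SW: first cell '.' (not opp) -> no flip
Dir S: opp run (6,7), next='.' -> no flip
Dir SE: edge -> no flip

Answer: (5,6)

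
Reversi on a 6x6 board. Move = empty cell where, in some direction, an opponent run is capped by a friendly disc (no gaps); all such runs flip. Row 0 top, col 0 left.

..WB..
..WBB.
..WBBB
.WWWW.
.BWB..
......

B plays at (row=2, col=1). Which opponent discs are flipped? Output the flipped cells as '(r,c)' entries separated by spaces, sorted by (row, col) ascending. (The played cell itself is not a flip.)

Answer: (1,2) (2,2) (3,1) (3,2)

Derivation:
Dir NW: first cell '.' (not opp) -> no flip
Dir N: first cell '.' (not opp) -> no flip
Dir NE: opp run (1,2) capped by B -> flip
Dir W: first cell '.' (not opp) -> no flip
Dir E: opp run (2,2) capped by B -> flip
Dir SW: first cell '.' (not opp) -> no flip
Dir S: opp run (3,1) capped by B -> flip
Dir SE: opp run (3,2) capped by B -> flip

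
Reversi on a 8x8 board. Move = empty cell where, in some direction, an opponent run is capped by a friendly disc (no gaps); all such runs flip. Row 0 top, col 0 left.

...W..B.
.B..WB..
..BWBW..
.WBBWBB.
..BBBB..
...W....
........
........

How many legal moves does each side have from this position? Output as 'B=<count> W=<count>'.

Answer: B=12 W=12

Derivation:
-- B to move --
(0,2): no bracket -> illegal
(0,4): flips 1 -> legal
(0,5): flips 2 -> legal
(1,2): flips 2 -> legal
(1,3): flips 2 -> legal
(1,6): flips 2 -> legal
(2,0): flips 1 -> legal
(2,1): no bracket -> illegal
(2,6): flips 1 -> legal
(3,0): flips 1 -> legal
(4,0): flips 1 -> legal
(4,1): no bracket -> illegal
(5,2): no bracket -> illegal
(5,4): no bracket -> illegal
(6,2): flips 1 -> legal
(6,3): flips 1 -> legal
(6,4): flips 1 -> legal
B mobility = 12
-- W to move --
(0,0): no bracket -> illegal
(0,1): no bracket -> illegal
(0,2): no bracket -> illegal
(0,4): no bracket -> illegal
(0,5): flips 1 -> legal
(0,7): no bracket -> illegal
(1,0): no bracket -> illegal
(1,2): no bracket -> illegal
(1,3): flips 1 -> legal
(1,6): flips 1 -> legal
(1,7): no bracket -> illegal
(2,0): no bracket -> illegal
(2,1): flips 1 -> legal
(2,6): flips 2 -> legal
(2,7): no bracket -> illegal
(3,7): flips 2 -> legal
(4,1): flips 1 -> legal
(4,6): no bracket -> illegal
(4,7): flips 1 -> legal
(5,1): no bracket -> illegal
(5,2): flips 1 -> legal
(5,4): flips 1 -> legal
(5,5): flips 2 -> legal
(5,6): flips 1 -> legal
W mobility = 12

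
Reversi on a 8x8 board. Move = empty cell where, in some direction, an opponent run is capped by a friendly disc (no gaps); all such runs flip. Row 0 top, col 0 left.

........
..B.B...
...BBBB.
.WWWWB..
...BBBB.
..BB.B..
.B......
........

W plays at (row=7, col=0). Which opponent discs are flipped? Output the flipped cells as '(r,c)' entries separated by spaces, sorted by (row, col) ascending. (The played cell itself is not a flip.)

Answer: (4,3) (5,2) (6,1)

Derivation:
Dir NW: edge -> no flip
Dir N: first cell '.' (not opp) -> no flip
Dir NE: opp run (6,1) (5,2) (4,3) capped by W -> flip
Dir W: edge -> no flip
Dir E: first cell '.' (not opp) -> no flip
Dir SW: edge -> no flip
Dir S: edge -> no flip
Dir SE: edge -> no flip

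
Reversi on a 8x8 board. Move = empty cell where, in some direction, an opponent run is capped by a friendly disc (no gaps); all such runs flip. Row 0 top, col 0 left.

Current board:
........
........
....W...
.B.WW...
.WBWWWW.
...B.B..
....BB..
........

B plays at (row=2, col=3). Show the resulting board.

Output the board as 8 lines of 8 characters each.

Place B at (2,3); scan 8 dirs for brackets.
Dir NW: first cell '.' (not opp) -> no flip
Dir N: first cell '.' (not opp) -> no flip
Dir NE: first cell '.' (not opp) -> no flip
Dir W: first cell '.' (not opp) -> no flip
Dir E: opp run (2,4), next='.' -> no flip
Dir SW: first cell '.' (not opp) -> no flip
Dir S: opp run (3,3) (4,3) capped by B -> flip
Dir SE: opp run (3,4) (4,5), next='.' -> no flip
All flips: (3,3) (4,3)

Answer: ........
........
...BW...
.B.BW...
.WBBWWW.
...B.B..
....BB..
........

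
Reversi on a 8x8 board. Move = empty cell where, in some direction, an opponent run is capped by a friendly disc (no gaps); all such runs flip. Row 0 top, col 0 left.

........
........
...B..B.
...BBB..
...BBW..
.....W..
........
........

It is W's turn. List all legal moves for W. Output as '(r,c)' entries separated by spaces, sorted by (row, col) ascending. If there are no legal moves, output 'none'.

Answer: (1,2) (2,2) (2,5) (4,2)

Derivation:
(1,2): flips 2 -> legal
(1,3): no bracket -> illegal
(1,4): no bracket -> illegal
(1,5): no bracket -> illegal
(1,6): no bracket -> illegal
(1,7): no bracket -> illegal
(2,2): flips 2 -> legal
(2,4): no bracket -> illegal
(2,5): flips 1 -> legal
(2,7): no bracket -> illegal
(3,2): no bracket -> illegal
(3,6): no bracket -> illegal
(3,7): no bracket -> illegal
(4,2): flips 2 -> legal
(4,6): no bracket -> illegal
(5,2): no bracket -> illegal
(5,3): no bracket -> illegal
(5,4): no bracket -> illegal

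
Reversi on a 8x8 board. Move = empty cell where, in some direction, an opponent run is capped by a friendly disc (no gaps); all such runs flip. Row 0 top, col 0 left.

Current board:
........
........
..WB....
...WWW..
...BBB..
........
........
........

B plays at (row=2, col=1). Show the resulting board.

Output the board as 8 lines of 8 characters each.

Answer: ........
........
.BBB....
...WWW..
...BBB..
........
........
........

Derivation:
Place B at (2,1); scan 8 dirs for brackets.
Dir NW: first cell '.' (not opp) -> no flip
Dir N: first cell '.' (not opp) -> no flip
Dir NE: first cell '.' (not opp) -> no flip
Dir W: first cell '.' (not opp) -> no flip
Dir E: opp run (2,2) capped by B -> flip
Dir SW: first cell '.' (not opp) -> no flip
Dir S: first cell '.' (not opp) -> no flip
Dir SE: first cell '.' (not opp) -> no flip
All flips: (2,2)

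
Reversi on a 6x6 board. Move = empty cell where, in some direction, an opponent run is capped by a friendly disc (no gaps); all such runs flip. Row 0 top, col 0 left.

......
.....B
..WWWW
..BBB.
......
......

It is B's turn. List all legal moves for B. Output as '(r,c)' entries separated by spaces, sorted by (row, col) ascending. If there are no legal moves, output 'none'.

(1,1): flips 1 -> legal
(1,2): flips 2 -> legal
(1,3): flips 1 -> legal
(1,4): flips 2 -> legal
(2,1): no bracket -> illegal
(3,1): no bracket -> illegal
(3,5): flips 1 -> legal

Answer: (1,1) (1,2) (1,3) (1,4) (3,5)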